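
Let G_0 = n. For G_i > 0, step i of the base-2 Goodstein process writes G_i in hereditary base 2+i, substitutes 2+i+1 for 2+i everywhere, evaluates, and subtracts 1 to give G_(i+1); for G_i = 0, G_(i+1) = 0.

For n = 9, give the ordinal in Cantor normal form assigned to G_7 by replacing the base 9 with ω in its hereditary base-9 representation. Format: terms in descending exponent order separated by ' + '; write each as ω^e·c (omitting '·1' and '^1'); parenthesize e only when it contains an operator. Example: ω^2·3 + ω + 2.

base 2: 9 = 2^(2 + 1) + 1; at 3: 3^(3 + 1) + 1 = 82; next = 81
base 3: 81 = 3^(3 + 1); at 4: 4^(4 + 1) = 1024; next = 1023
base 4: 1023 = 3·4^4 + 3·4^3 + 3·4^2 + 3·4 + 3; at 5: 3·5^5 + 3·5^3 + 3·5^2 + 3·5 + 3 = 9843; next = 9842
base 5: 9842 = 3·5^5 + 3·5^3 + 3·5^2 + 3·5 + 2; at 6: 3·6^6 + 3·6^3 + 3·6^2 + 3·6 + 2 = 140744; next = 140743
base 6: 140743 = 3·6^6 + 3·6^3 + 3·6^2 + 3·6 + 1; at 7: 3·7^7 + 3·7^3 + 3·7^2 + 3·7 + 1 = 2471827; next = 2471826
base 7: 2471826 = 3·7^7 + 3·7^3 + 3·7^2 + 3·7; at 8: 3·8^8 + 3·8^3 + 3·8^2 + 3·8 = 50333400; next = 50333399
base 8: 50333399 = 3·8^8 + 3·8^3 + 3·8^2 + 2·8 + 7; at 9: 3·9^9 + 3·9^3 + 3·9^2 + 2·9 + 7 = 1162263922; next = 1162263921

ω^ω·3 + ω^3·3 + ω^2·3 + ω·2 + 6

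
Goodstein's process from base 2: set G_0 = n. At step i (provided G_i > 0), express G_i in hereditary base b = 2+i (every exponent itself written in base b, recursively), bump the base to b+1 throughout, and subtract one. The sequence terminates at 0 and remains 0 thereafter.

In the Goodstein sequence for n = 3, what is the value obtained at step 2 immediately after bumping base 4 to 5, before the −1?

3

i=0: 3 = 2 + 1 (b=2); 2→3: 3 + 1 = 4; 4−1 = 3
i=1: 3 = 3 (b=3); 3→4: 4 = 4; 4−1 = 3
i=2: 3 = 3 (b=4); 4→5: 3 = 3; 3−1 = 2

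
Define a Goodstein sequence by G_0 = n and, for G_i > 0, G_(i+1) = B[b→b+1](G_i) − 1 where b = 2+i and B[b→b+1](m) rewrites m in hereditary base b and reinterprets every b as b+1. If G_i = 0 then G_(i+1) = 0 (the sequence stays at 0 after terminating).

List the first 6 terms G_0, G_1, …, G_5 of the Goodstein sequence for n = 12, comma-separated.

i=0: 12 = 2^(2 + 1) + 2^2 (b=2); 2→3: 3^(3 + 1) + 3^3 = 108; 108−1 = 107
i=1: 107 = 3^(3 + 1) + 2·3^2 + 2·3 + 2 (b=3); 3→4: 4^(4 + 1) + 2·4^2 + 2·4 + 2 = 1066; 1066−1 = 1065
i=2: 1065 = 4^(4 + 1) + 2·4^2 + 2·4 + 1 (b=4); 4→5: 5^(5 + 1) + 2·5^2 + 2·5 + 1 = 15686; 15686−1 = 15685
i=3: 15685 = 5^(5 + 1) + 2·5^2 + 2·5 (b=5); 5→6: 6^(6 + 1) + 2·6^2 + 2·6 = 280020; 280020−1 = 280019
i=4: 280019 = 6^(6 + 1) + 2·6^2 + 6 + 5 (b=6); 6→7: 7^(7 + 1) + 2·7^2 + 7 + 5 = 5764911; 5764911−1 = 5764910

12, 107, 1065, 15685, 280019, 5764910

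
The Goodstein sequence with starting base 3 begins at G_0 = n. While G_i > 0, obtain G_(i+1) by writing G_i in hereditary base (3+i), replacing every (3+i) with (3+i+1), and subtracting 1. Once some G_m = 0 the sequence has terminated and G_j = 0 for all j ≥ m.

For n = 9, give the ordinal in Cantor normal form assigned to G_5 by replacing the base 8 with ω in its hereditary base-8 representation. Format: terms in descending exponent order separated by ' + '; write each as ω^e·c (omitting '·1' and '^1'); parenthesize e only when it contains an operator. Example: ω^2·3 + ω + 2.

base 3: 9 = 3^2; at 4: 4^2 = 16; next = 15
base 4: 15 = 3·4 + 3; at 5: 3·5 + 3 = 18; next = 17
base 5: 17 = 3·5 + 2; at 6: 3·6 + 2 = 20; next = 19
base 6: 19 = 3·6 + 1; at 7: 3·7 + 1 = 22; next = 21
base 7: 21 = 3·7; at 8: 3·8 = 24; next = 23
base 8: 23 = 2·8 + 7; at 9: 2·9 + 7 = 25; next = 24

ω·2 + 7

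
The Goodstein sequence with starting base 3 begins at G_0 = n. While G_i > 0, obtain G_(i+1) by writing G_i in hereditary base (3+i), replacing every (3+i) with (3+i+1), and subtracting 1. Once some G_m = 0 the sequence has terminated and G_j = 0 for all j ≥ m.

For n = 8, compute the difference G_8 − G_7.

[0] 8 ≡ 2·3 + 2 (base 3). Lift 4: 10. −1: 9.
[1] 9 ≡ 2·4 + 1 (base 4). Lift 5: 11. −1: 10.
[2] 10 ≡ 2·5 (base 5). Lift 6: 12. −1: 11.
[3] 11 ≡ 6 + 5 (base 6). Lift 7: 12. −1: 11.
[4] 11 ≡ 7 + 4 (base 7). Lift 8: 12. −1: 11.
[5] 11 ≡ 8 + 3 (base 8). Lift 9: 12. −1: 11.
[6] 11 ≡ 9 + 2 (base 9). Lift 10: 12. −1: 11.
[7] 11 ≡ 10 + 1 (base 10). Lift 11: 12. −1: 11.

0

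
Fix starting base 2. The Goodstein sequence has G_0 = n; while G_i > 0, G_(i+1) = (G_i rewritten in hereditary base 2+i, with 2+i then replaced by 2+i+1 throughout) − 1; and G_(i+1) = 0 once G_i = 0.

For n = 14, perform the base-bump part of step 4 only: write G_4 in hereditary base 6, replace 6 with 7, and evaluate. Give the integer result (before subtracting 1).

5862841

14 —HB2→ 2^(2 + 1) + 2^2 + 2 —bump→ 3^(3 + 1) + 3^3 + 3 = 111 —(−1)→ 110
110 —HB3→ 3^(3 + 1) + 3^3 + 2 —bump→ 4^(4 + 1) + 4^4 + 2 = 1282 —(−1)→ 1281
1281 —HB4→ 4^(4 + 1) + 4^4 + 1 —bump→ 5^(5 + 1) + 5^5 + 1 = 18751 —(−1)→ 18750
18750 —HB5→ 5^(5 + 1) + 5^5 —bump→ 6^(6 + 1) + 6^6 = 326592 —(−1)→ 326591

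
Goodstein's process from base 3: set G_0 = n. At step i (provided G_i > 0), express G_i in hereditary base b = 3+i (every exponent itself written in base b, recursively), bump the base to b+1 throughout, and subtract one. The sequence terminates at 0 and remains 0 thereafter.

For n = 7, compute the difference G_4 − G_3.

i=0: 7 = 2·3 + 1 (b=3); 3→4: 2·4 + 1 = 9; 9−1 = 8
i=1: 8 = 2·4 (b=4); 4→5: 2·5 = 10; 10−1 = 9
i=2: 9 = 5 + 4 (b=5); 5→6: 6 + 4 = 10; 10−1 = 9
i=3: 9 = 6 + 3 (b=6); 6→7: 7 + 3 = 10; 10−1 = 9

0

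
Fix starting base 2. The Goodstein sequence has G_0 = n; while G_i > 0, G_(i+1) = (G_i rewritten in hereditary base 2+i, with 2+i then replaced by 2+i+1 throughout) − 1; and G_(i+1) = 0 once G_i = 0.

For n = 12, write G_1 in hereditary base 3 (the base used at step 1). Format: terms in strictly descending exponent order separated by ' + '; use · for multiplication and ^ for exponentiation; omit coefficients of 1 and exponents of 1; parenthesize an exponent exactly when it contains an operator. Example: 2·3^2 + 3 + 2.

i=0: 12 = 2^(2 + 1) + 2^2 (b=2); 2→3: 3^(3 + 1) + 3^3 = 108; 108−1 = 107
i=1: 107 = 3^(3 + 1) + 2·3^2 + 2·3 + 2 (b=3); 3→4: 4^(4 + 1) + 2·4^2 + 2·4 + 2 = 1066; 1066−1 = 1065

3^(3 + 1) + 2·3^2 + 2·3 + 2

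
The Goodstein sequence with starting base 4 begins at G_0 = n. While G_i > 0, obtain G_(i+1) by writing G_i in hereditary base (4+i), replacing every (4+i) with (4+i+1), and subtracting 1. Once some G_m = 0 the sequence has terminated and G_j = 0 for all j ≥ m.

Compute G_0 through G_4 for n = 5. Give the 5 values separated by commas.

5, 5, 5, 4, 3

i=0: 5 = 4 + 1 (b=4); 4→5: 5 + 1 = 6; 6−1 = 5
i=1: 5 = 5 (b=5); 5→6: 6 = 6; 6−1 = 5
i=2: 5 = 5 (b=6); 6→7: 5 = 5; 5−1 = 4
i=3: 4 = 4 (b=7); 7→8: 4 = 4; 4−1 = 3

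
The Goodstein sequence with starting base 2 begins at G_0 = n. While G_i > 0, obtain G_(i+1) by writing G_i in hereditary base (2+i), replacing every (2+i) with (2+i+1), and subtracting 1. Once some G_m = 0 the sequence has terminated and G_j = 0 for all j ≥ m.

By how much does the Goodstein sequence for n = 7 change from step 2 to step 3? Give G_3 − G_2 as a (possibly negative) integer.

2868

G_0=7  [base 2] 2^2 + 2 + 1  →[2↦3]→  3^3 + 3 + 1 = 31  −1 ⇒ G_1=30
G_1=30  [base 3] 3^3 + 3  →[3↦4]→  4^4 + 4 = 260  −1 ⇒ G_2=259
G_2=259  [base 4] 4^4 + 3  →[4↦5]→  5^5 + 3 = 3128  −1 ⇒ G_3=3127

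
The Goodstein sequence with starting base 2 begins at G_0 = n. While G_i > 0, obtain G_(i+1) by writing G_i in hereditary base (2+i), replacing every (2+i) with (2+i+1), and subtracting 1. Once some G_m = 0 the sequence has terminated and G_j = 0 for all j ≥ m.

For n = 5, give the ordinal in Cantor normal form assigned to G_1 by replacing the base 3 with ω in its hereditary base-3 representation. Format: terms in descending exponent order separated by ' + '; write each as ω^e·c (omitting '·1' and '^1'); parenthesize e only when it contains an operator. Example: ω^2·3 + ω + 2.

G_0 = 5. HB_2(5) = 2^2 + 1. Bump = 28. G_1 = 27.
G_1 = 27. HB_3(27) = 3^3. Bump = 256. G_2 = 255.

ω^ω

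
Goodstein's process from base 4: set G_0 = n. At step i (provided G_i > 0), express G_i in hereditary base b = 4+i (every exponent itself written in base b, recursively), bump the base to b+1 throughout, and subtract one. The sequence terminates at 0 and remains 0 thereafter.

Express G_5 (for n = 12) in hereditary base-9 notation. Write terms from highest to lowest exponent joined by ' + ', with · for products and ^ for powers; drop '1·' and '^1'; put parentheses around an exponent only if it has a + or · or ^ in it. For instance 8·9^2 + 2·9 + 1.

i=0: 12 = 3·4 (b=4); 4→5: 3·5 = 15; 15−1 = 14
i=1: 14 = 2·5 + 4 (b=5); 5→6: 2·6 + 4 = 16; 16−1 = 15
i=2: 15 = 2·6 + 3 (b=6); 6→7: 2·7 + 3 = 17; 17−1 = 16
i=3: 16 = 2·7 + 2 (b=7); 7→8: 2·8 + 2 = 18; 18−1 = 17
i=4: 17 = 2·8 + 1 (b=8); 8→9: 2·9 + 1 = 19; 19−1 = 18
i=5: 18 = 2·9 (b=9); 9→10: 2·10 = 20; 20−1 = 19

2·9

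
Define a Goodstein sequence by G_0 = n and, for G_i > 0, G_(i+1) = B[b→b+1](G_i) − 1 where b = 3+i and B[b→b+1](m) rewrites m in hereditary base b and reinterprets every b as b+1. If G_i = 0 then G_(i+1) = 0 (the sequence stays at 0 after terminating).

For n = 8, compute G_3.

11

step 0: 8 = 2·3 + 2; sub 4 for 3: 2·4 + 2; = 10; G_1 = 10−1 = 9
step 1: 9 = 2·4 + 1; sub 5 for 4: 2·5 + 1; = 11; G_2 = 11−1 = 10
step 2: 10 = 2·5; sub 6 for 5: 2·6; = 12; G_3 = 12−1 = 11
step 3: 11 = 6 + 5; sub 7 for 6: 7 + 5; = 12; G_4 = 12−1 = 11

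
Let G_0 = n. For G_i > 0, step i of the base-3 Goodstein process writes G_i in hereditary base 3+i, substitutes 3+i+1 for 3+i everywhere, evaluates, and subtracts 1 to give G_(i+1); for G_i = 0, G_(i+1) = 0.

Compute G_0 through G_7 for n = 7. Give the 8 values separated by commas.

7, 8, 9, 9, 9, 9, 9, 9

G_0=7  [base 3] 2·3 + 1  →[3↦4]→  2·4 + 1 = 9  −1 ⇒ G_1=8
G_1=8  [base 4] 2·4  →[4↦5]→  2·5 = 10  −1 ⇒ G_2=9
G_2=9  [base 5] 5 + 4  →[5↦6]→  6 + 4 = 10  −1 ⇒ G_3=9
G_3=9  [base 6] 6 + 3  →[6↦7]→  7 + 3 = 10  −1 ⇒ G_4=9
G_4=9  [base 7] 7 + 2  →[7↦8]→  8 + 2 = 10  −1 ⇒ G_5=9
G_5=9  [base 8] 8 + 1  →[8↦9]→  9 + 1 = 10  −1 ⇒ G_6=9
G_6=9  [base 9] 9  →[9↦10]→  10 = 10  −1 ⇒ G_7=9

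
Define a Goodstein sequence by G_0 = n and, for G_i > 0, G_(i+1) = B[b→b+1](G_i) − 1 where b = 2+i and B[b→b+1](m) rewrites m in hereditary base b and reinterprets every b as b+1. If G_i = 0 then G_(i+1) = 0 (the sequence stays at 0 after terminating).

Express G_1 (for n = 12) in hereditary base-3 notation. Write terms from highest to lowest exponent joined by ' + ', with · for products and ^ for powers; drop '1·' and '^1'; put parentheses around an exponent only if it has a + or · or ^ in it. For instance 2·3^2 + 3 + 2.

base 2: 12 = 2^(2 + 1) + 2^2; at 3: 3^(3 + 1) + 3^3 = 108; next = 107
base 3: 107 = 3^(3 + 1) + 2·3^2 + 2·3 + 2; at 4: 4^(4 + 1) + 2·4^2 + 2·4 + 2 = 1066; next = 1065

3^(3 + 1) + 2·3^2 + 2·3 + 2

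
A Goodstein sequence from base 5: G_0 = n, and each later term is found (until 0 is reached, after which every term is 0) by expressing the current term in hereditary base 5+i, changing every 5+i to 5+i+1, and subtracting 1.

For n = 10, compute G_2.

11

base 5: 10 = 2·5; at 6: 2·6 = 12; next = 11
base 6: 11 = 6 + 5; at 7: 7 + 5 = 12; next = 11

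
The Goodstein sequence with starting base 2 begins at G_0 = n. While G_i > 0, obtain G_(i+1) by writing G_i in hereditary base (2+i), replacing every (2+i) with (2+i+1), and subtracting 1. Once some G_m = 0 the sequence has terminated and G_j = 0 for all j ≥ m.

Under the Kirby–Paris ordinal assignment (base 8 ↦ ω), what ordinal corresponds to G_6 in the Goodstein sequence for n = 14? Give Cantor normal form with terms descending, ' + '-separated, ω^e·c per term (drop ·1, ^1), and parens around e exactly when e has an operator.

step 0: 14 = 2^(2 + 1) + 2^2 + 2; sub 3 for 2: 3^(3 + 1) + 3^3 + 3; = 111; G_1 = 111−1 = 110
step 1: 110 = 3^(3 + 1) + 3^3 + 2; sub 4 for 3: 4^(4 + 1) + 4^4 + 2; = 1282; G_2 = 1282−1 = 1281
step 2: 1281 = 4^(4 + 1) + 4^4 + 1; sub 5 for 4: 5^(5 + 1) + 5^5 + 1; = 18751; G_3 = 18751−1 = 18750
step 3: 18750 = 5^(5 + 1) + 5^5; sub 6 for 5: 6^(6 + 1) + 6^6; = 326592; G_4 = 326592−1 = 326591
step 4: 326591 = 6^(6 + 1) + 5·6^5 + 5·6^4 + 5·6^3 + 5·6^2 + 5·6 + 5; sub 7 for 6: 7^(7 + 1) + 5·7^5 + 5·7^4 + 5·7^3 + 5·7^2 + 5·7 + 5; = 5862841; G_5 = 5862841−1 = 5862840
step 5: 5862840 = 7^(7 + 1) + 5·7^5 + 5·7^4 + 5·7^3 + 5·7^2 + 5·7 + 4; sub 8 for 7: 8^(8 + 1) + 5·8^5 + 5·8^4 + 5·8^3 + 5·8^2 + 5·8 + 4; = 134404972; G_6 = 134404972−1 = 134404971
step 6: 134404971 = 8^(8 + 1) + 5·8^5 + 5·8^4 + 5·8^3 + 5·8^2 + 5·8 + 3; sub 9 for 8: 9^(9 + 1) + 5·9^5 + 5·9^4 + 5·9^3 + 5·9^2 + 5·9 + 3; = 3487116549; G_7 = 3487116549−1 = 3487116548

ω^(ω + 1) + ω^5·5 + ω^4·5 + ω^3·5 + ω^2·5 + ω·5 + 3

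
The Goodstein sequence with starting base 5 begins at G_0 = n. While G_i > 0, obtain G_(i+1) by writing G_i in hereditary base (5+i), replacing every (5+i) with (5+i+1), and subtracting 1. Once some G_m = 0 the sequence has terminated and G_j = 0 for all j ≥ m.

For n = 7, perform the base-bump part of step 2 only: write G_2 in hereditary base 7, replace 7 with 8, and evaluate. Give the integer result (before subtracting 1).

8

(0) 7|_5 = 5 + 2 ↦ 6 + 2|_6 = 8 ⇒ 7
(1) 7|_6 = 6 + 1 ↦ 7 + 1|_7 = 8 ⇒ 7
(2) 7|_7 = 7 ↦ 8|_8 = 8 ⇒ 7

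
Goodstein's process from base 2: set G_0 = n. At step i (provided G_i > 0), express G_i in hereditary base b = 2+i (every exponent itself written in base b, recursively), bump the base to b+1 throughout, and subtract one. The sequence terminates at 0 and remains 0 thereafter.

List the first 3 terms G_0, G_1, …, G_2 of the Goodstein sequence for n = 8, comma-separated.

step 0: 8 = 2^(2 + 1); sub 3 for 2: 3^(3 + 1); = 81; G_1 = 81−1 = 80
step 1: 80 = 2·3^3 + 2·3^2 + 2·3 + 2; sub 4 for 3: 2·4^4 + 2·4^2 + 2·4 + 2; = 554; G_2 = 554−1 = 553

8, 80, 553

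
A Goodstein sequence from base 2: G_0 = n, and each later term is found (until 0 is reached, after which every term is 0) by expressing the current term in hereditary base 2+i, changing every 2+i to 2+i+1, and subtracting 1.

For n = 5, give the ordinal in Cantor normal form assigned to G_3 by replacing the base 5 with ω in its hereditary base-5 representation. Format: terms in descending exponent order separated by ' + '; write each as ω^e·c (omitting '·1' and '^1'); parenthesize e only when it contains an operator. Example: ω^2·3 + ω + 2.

[0] 5 ≡ 2^2 + 1 (base 2). Lift 3: 28. −1: 27.
[1] 27 ≡ 3^3 (base 3). Lift 4: 256. −1: 255.
[2] 255 ≡ 3·4^3 + 3·4^2 + 3·4 + 3 (base 4). Lift 5: 468. −1: 467.
[3] 467 ≡ 3·5^3 + 3·5^2 + 3·5 + 2 (base 5). Lift 6: 776. −1: 775.

ω^3·3 + ω^2·3 + ω·3 + 2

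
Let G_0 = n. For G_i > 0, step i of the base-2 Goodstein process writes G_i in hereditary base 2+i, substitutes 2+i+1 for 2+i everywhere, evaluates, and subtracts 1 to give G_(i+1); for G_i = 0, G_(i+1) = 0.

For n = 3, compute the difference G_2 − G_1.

0

step 0: 3 = 2 + 1; sub 3 for 2: 3 + 1; = 4; G_1 = 4−1 = 3
step 1: 3 = 3; sub 4 for 3: 4; = 4; G_2 = 4−1 = 3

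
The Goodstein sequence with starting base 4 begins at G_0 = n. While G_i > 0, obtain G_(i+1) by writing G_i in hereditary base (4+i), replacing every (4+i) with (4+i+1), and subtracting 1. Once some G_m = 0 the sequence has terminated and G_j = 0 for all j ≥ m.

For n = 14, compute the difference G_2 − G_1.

i=0: 14 = 3·4 + 2 (b=4); 4→5: 3·5 + 2 = 17; 17−1 = 16
i=1: 16 = 3·5 + 1 (b=5); 5→6: 3·6 + 1 = 19; 19−1 = 18

2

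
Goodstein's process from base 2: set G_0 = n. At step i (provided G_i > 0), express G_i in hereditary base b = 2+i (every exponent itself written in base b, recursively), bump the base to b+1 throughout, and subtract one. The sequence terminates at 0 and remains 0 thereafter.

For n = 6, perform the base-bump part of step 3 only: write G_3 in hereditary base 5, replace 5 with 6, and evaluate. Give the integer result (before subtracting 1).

46656

[0] 6 ≡ 2^2 + 2 (base 2). Lift 3: 30. −1: 29.
[1] 29 ≡ 3^3 + 2 (base 3). Lift 4: 258. −1: 257.
[2] 257 ≡ 4^4 + 1 (base 4). Lift 5: 3126. −1: 3125.
[3] 3125 ≡ 5^5 (base 5). Lift 6: 46656. −1: 46655.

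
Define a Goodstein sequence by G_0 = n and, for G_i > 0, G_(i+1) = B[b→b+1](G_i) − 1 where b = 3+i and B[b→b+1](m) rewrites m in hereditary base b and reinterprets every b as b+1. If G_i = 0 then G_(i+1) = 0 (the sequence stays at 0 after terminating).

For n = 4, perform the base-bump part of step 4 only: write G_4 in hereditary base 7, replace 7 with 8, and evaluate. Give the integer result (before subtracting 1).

2

step 0: 4 = 3 + 1; sub 4 for 3: 4 + 1; = 5; G_1 = 5−1 = 4
step 1: 4 = 4; sub 5 for 4: 5; = 5; G_2 = 5−1 = 4
step 2: 4 = 4; sub 6 for 5: 4; = 4; G_3 = 4−1 = 3
step 3: 3 = 3; sub 7 for 6: 3; = 3; G_4 = 3−1 = 2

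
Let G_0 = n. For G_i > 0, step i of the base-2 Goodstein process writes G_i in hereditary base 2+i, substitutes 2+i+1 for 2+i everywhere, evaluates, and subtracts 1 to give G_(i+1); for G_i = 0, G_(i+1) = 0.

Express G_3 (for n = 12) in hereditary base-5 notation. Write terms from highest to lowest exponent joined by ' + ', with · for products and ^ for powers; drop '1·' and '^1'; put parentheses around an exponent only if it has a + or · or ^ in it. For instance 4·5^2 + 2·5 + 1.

5^(5 + 1) + 2·5^2 + 2·5

i=0: 12 = 2^(2 + 1) + 2^2 (b=2); 2→3: 3^(3 + 1) + 3^3 = 108; 108−1 = 107
i=1: 107 = 3^(3 + 1) + 2·3^2 + 2·3 + 2 (b=3); 3→4: 4^(4 + 1) + 2·4^2 + 2·4 + 2 = 1066; 1066−1 = 1065
i=2: 1065 = 4^(4 + 1) + 2·4^2 + 2·4 + 1 (b=4); 4→5: 5^(5 + 1) + 2·5^2 + 2·5 + 1 = 15686; 15686−1 = 15685
i=3: 15685 = 5^(5 + 1) + 2·5^2 + 2·5 (b=5); 5→6: 6^(6 + 1) + 2·6^2 + 2·6 = 280020; 280020−1 = 280019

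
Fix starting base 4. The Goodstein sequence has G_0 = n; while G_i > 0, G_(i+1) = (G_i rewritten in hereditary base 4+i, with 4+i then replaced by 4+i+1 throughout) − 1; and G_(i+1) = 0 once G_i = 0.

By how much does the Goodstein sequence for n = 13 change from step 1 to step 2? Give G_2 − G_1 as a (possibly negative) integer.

2

G_0=13  [base 4] 3·4 + 1  →[4↦5]→  3·5 + 1 = 16  −1 ⇒ G_1=15
G_1=15  [base 5] 3·5  →[5↦6]→  3·6 = 18  −1 ⇒ G_2=17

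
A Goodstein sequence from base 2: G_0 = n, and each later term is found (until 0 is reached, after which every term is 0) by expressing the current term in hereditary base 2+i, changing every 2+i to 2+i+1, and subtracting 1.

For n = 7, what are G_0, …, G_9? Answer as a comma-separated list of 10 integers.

7, 30, 259, 3127, 46657, 823543, 16777215, 37665879, 77777775, 150051213

[0] 7 ≡ 2^2 + 2 + 1 (base 2). Lift 3: 31. −1: 30.
[1] 30 ≡ 3^3 + 3 (base 3). Lift 4: 260. −1: 259.
[2] 259 ≡ 4^4 + 3 (base 4). Lift 5: 3128. −1: 3127.
[3] 3127 ≡ 5^5 + 2 (base 5). Lift 6: 46658. −1: 46657.
[4] 46657 ≡ 6^6 + 1 (base 6). Lift 7: 823544. −1: 823543.
[5] 823543 ≡ 7^7 (base 7). Lift 8: 16777216. −1: 16777215.
[6] 16777215 ≡ 7·8^7 + 7·8^6 + 7·8^5 + 7·8^4 + 7·8^3 + 7·8^2 + 7·8 + 7 (base 8). Lift 9: 37665880. −1: 37665879.
[7] 37665879 ≡ 7·9^7 + 7·9^6 + 7·9^5 + 7·9^4 + 7·9^3 + 7·9^2 + 7·9 + 6 (base 9). Lift 10: 77777776. −1: 77777775.
[8] 77777775 ≡ 7·10^7 + 7·10^6 + 7·10^5 + 7·10^4 + 7·10^3 + 7·10^2 + 7·10 + 5 (base 10). Lift 11: 150051214. −1: 150051213.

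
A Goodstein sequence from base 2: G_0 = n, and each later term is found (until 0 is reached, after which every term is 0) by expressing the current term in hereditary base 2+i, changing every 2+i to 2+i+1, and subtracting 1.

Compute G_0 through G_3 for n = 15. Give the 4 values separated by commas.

15, 111, 1283, 18752

(0) 15|_2 = 2^(2 + 1) + 2^2 + 2 + 1 ↦ 3^(3 + 1) + 3^3 + 3 + 1|_3 = 112 ⇒ 111
(1) 111|_3 = 3^(3 + 1) + 3^3 + 3 ↦ 4^(4 + 1) + 4^4 + 4|_4 = 1284 ⇒ 1283
(2) 1283|_4 = 4^(4 + 1) + 4^4 + 3 ↦ 5^(5 + 1) + 5^5 + 3|_5 = 18753 ⇒ 18752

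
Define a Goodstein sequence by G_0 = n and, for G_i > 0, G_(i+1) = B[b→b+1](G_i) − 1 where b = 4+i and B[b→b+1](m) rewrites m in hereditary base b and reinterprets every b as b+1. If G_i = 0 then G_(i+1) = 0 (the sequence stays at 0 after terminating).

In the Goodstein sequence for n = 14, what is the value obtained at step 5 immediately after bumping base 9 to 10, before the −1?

24

14 —HB4→ 3·4 + 2 —bump→ 3·5 + 2 = 17 —(−1)→ 16
16 —HB5→ 3·5 + 1 —bump→ 3·6 + 1 = 19 —(−1)→ 18
18 —HB6→ 3·6 —bump→ 3·7 = 21 —(−1)→ 20
20 —HB7→ 2·7 + 6 —bump→ 2·8 + 6 = 22 —(−1)→ 21
21 —HB8→ 2·8 + 5 —bump→ 2·9 + 5 = 23 —(−1)→ 22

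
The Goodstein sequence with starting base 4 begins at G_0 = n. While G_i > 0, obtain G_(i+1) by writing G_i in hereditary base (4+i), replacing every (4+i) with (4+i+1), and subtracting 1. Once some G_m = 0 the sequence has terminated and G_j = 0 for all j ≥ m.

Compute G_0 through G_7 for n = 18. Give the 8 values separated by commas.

18, 26, 36, 48, 53, 58, 63, 68

[0] 18 ≡ 4^2 + 2 (base 4). Lift 5: 27. −1: 26.
[1] 26 ≡ 5^2 + 1 (base 5). Lift 6: 37. −1: 36.
[2] 36 ≡ 6^2 (base 6). Lift 7: 49. −1: 48.
[3] 48 ≡ 6·7 + 6 (base 7). Lift 8: 54. −1: 53.
[4] 53 ≡ 6·8 + 5 (base 8). Lift 9: 59. −1: 58.
[5] 58 ≡ 6·9 + 4 (base 9). Lift 10: 64. −1: 63.
[6] 63 ≡ 6·10 + 3 (base 10). Lift 11: 69. −1: 68.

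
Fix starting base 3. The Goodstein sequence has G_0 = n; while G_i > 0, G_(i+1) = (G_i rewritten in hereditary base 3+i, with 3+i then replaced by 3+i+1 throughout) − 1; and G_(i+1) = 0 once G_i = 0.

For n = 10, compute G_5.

33

G_0=10  [base 3] 3^2 + 1  →[3↦4]→  4^2 + 1 = 17  −1 ⇒ G_1=16
G_1=16  [base 4] 4^2  →[4↦5]→  5^2 = 25  −1 ⇒ G_2=24
G_2=24  [base 5] 4·5 + 4  →[5↦6]→  4·6 + 4 = 28  −1 ⇒ G_3=27
G_3=27  [base 6] 4·6 + 3  →[6↦7]→  4·7 + 3 = 31  −1 ⇒ G_4=30
G_4=30  [base 7] 4·7 + 2  →[7↦8]→  4·8 + 2 = 34  −1 ⇒ G_5=33
G_5=33  [base 8] 4·8 + 1  →[8↦9]→  4·9 + 1 = 37  −1 ⇒ G_6=36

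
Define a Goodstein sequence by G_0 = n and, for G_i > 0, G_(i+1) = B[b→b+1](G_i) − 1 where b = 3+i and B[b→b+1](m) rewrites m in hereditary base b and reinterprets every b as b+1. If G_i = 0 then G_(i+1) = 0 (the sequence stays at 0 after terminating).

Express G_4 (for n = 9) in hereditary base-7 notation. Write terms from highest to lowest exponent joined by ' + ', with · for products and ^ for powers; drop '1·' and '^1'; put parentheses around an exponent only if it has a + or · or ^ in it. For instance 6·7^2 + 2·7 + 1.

base 3: 9 = 3^2; at 4: 4^2 = 16; next = 15
base 4: 15 = 3·4 + 3; at 5: 3·5 + 3 = 18; next = 17
base 5: 17 = 3·5 + 2; at 6: 3·6 + 2 = 20; next = 19
base 6: 19 = 3·6 + 1; at 7: 3·7 + 1 = 22; next = 21
base 7: 21 = 3·7; at 8: 3·8 = 24; next = 23

3·7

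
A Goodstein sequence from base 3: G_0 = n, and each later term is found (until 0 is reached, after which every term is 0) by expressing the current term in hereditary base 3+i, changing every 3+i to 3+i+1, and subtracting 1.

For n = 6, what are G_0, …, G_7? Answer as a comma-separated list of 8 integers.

6, 7, 7, 7, 7, 7, 6, 5

i=0: 6 = 2·3 (b=3); 3→4: 2·4 = 8; 8−1 = 7
i=1: 7 = 4 + 3 (b=4); 4→5: 5 + 3 = 8; 8−1 = 7
i=2: 7 = 5 + 2 (b=5); 5→6: 6 + 2 = 8; 8−1 = 7
i=3: 7 = 6 + 1 (b=6); 6→7: 7 + 1 = 8; 8−1 = 7
i=4: 7 = 7 (b=7); 7→8: 8 = 8; 8−1 = 7
i=5: 7 = 7 (b=8); 8→9: 7 = 7; 7−1 = 6
i=6: 6 = 6 (b=9); 9→10: 6 = 6; 6−1 = 5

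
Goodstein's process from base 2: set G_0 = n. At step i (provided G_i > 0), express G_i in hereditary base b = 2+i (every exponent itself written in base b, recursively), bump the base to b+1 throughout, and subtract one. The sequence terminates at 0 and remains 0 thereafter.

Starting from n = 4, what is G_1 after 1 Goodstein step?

26

4 —HB2→ 2^2 —bump→ 3^3 = 27 —(−1)→ 26
26 —HB3→ 2·3^2 + 2·3 + 2 —bump→ 2·4^2 + 2·4 + 2 = 42 —(−1)→ 41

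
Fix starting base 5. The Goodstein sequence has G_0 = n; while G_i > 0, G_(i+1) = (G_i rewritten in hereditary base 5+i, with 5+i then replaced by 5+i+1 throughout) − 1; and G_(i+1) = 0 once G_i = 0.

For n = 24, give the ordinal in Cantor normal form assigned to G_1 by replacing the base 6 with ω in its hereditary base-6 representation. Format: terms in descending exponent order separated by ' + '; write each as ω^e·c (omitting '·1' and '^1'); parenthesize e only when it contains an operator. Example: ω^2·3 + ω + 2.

(0) 24|_5 = 4·5 + 4 ↦ 4·6 + 4|_6 = 28 ⇒ 27
(1) 27|_6 = 4·6 + 3 ↦ 4·7 + 3|_7 = 31 ⇒ 30

ω·4 + 3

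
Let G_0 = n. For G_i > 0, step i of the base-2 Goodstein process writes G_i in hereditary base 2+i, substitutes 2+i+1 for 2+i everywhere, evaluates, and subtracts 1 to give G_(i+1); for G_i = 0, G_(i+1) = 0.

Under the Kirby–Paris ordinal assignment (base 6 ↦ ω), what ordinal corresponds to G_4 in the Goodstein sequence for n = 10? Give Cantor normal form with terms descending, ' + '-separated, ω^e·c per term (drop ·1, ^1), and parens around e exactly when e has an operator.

G_0=10  [base 2] 2^(2 + 1) + 2  →[2↦3]→  3^(3 + 1) + 3 = 84  −1 ⇒ G_1=83
G_1=83  [base 3] 3^(3 + 1) + 2  →[3↦4]→  4^(4 + 1) + 2 = 1026  −1 ⇒ G_2=1025
G_2=1025  [base 4] 4^(4 + 1) + 1  →[4↦5]→  5^(5 + 1) + 1 = 15626  −1 ⇒ G_3=15625
G_3=15625  [base 5] 5^(5 + 1)  →[5↦6]→  6^(6 + 1) = 279936  −1 ⇒ G_4=279935
G_4=279935  [base 6] 5·6^6 + 5·6^5 + 5·6^4 + 5·6^3 + 5·6^2 + 5·6 + 5  →[6↦7]→  5·7^7 + 5·7^5 + 5·7^4 + 5·7^3 + 5·7^2 + 5·7 + 5 = 4215755  −1 ⇒ G_5=4215754

ω^ω·5 + ω^5·5 + ω^4·5 + ω^3·5 + ω^2·5 + ω·5 + 5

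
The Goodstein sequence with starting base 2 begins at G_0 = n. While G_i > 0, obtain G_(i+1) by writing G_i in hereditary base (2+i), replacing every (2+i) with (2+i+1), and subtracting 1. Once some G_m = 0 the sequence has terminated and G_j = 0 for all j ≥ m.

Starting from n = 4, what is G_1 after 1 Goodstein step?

(0) 4|_2 = 2^2 ↦ 3^3|_3 = 27 ⇒ 26
(1) 26|_3 = 2·3^2 + 2·3 + 2 ↦ 2·4^2 + 2·4 + 2|_4 = 42 ⇒ 41

26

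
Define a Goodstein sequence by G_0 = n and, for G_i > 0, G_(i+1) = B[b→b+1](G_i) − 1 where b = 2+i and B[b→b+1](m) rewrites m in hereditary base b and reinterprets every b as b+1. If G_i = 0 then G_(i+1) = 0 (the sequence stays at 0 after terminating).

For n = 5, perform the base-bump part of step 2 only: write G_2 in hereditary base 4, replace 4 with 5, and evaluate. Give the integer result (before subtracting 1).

i=0: 5 = 2^2 + 1 (b=2); 2→3: 3^3 + 1 = 28; 28−1 = 27
i=1: 27 = 3^3 (b=3); 3→4: 4^4 = 256; 256−1 = 255
i=2: 255 = 3·4^3 + 3·4^2 + 3·4 + 3 (b=4); 4→5: 3·5^3 + 3·5^2 + 3·5 + 3 = 468; 468−1 = 467

468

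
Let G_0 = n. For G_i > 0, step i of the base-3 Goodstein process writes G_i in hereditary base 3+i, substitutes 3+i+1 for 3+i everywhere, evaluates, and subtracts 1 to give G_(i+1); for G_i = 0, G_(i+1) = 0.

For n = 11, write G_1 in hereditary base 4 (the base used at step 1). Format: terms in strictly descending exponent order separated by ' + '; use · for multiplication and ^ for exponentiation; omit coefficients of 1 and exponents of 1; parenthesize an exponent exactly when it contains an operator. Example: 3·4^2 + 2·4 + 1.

4^2 + 1

[0] 11 ≡ 3^2 + 2 (base 3). Lift 4: 18. −1: 17.
[1] 17 ≡ 4^2 + 1 (base 4). Lift 5: 26. −1: 25.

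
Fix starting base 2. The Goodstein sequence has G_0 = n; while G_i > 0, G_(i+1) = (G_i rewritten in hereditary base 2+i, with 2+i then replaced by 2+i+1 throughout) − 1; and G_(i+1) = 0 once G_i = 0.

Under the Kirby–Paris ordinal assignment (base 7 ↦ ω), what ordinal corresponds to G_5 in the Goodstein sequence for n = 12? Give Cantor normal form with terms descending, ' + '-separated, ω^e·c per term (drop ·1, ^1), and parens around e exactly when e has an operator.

(0) 12|_2 = 2^(2 + 1) + 2^2 ↦ 3^(3 + 1) + 3^3|_3 = 108 ⇒ 107
(1) 107|_3 = 3^(3 + 1) + 2·3^2 + 2·3 + 2 ↦ 4^(4 + 1) + 2·4^2 + 2·4 + 2|_4 = 1066 ⇒ 1065
(2) 1065|_4 = 4^(4 + 1) + 2·4^2 + 2·4 + 1 ↦ 5^(5 + 1) + 2·5^2 + 2·5 + 1|_5 = 15686 ⇒ 15685
(3) 15685|_5 = 5^(5 + 1) + 2·5^2 + 2·5 ↦ 6^(6 + 1) + 2·6^2 + 2·6|_6 = 280020 ⇒ 280019
(4) 280019|_6 = 6^(6 + 1) + 2·6^2 + 6 + 5 ↦ 7^(7 + 1) + 2·7^2 + 7 + 5|_7 = 5764911 ⇒ 5764910
(5) 5764910|_7 = 7^(7 + 1) + 2·7^2 + 7 + 4 ↦ 8^(8 + 1) + 2·8^2 + 8 + 4|_8 = 134217868 ⇒ 134217867

ω^(ω + 1) + ω^2·2 + ω + 4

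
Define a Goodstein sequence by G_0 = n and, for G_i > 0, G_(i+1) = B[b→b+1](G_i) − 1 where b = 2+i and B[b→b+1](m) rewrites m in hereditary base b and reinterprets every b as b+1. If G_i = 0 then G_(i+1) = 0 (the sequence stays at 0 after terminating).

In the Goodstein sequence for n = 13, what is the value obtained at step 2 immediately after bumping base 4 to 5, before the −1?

13 —HB2→ 2^(2 + 1) + 2^2 + 1 —bump→ 3^(3 + 1) + 3^3 + 1 = 109 —(−1)→ 108
108 —HB3→ 3^(3 + 1) + 3^3 —bump→ 4^(4 + 1) + 4^4 = 1280 —(−1)→ 1279
1279 —HB4→ 4^(4 + 1) + 3·4^3 + 3·4^2 + 3·4 + 3 —bump→ 5^(5 + 1) + 3·5^3 + 3·5^2 + 3·5 + 3 = 16093 —(−1)→ 16092

16093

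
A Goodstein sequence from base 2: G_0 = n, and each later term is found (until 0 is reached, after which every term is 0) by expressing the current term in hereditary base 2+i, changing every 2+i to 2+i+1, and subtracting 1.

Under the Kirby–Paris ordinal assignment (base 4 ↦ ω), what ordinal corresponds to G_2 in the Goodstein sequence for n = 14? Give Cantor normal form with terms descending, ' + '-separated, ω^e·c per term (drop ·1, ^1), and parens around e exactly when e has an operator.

ω^(ω + 1) + ω^ω + 1

14 —HB2→ 2^(2 + 1) + 2^2 + 2 —bump→ 3^(3 + 1) + 3^3 + 3 = 111 —(−1)→ 110
110 —HB3→ 3^(3 + 1) + 3^3 + 2 —bump→ 4^(4 + 1) + 4^4 + 2 = 1282 —(−1)→ 1281
1281 —HB4→ 4^(4 + 1) + 4^4 + 1 —bump→ 5^(5 + 1) + 5^5 + 1 = 18751 —(−1)→ 18750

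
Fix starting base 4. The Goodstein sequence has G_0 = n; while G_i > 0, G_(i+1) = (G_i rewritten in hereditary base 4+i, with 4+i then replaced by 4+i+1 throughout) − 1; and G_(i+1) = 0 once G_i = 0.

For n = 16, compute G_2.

27

i=0: 16 = 4^2 (b=4); 4→5: 5^2 = 25; 25−1 = 24
i=1: 24 = 4·5 + 4 (b=5); 5→6: 4·6 + 4 = 28; 28−1 = 27
i=2: 27 = 4·6 + 3 (b=6); 6→7: 4·7 + 3 = 31; 31−1 = 30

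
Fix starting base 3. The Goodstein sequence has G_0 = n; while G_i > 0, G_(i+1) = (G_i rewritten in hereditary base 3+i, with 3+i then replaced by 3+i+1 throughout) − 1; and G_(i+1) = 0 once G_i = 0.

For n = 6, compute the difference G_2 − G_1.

G_0 = 6. HB_3(6) = 2·3. Bump = 8. G_1 = 7.
G_1 = 7. HB_4(7) = 4 + 3. Bump = 8. G_2 = 7.

0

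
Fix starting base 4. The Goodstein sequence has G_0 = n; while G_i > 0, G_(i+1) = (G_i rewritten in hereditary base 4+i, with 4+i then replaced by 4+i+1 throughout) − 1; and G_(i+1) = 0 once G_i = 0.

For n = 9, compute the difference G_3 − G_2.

step 0: 9 = 2·4 + 1; sub 5 for 4: 2·5 + 1; = 11; G_1 = 11−1 = 10
step 1: 10 = 2·5; sub 6 for 5: 2·6; = 12; G_2 = 12−1 = 11
step 2: 11 = 6 + 5; sub 7 for 6: 7 + 5; = 12; G_3 = 12−1 = 11

0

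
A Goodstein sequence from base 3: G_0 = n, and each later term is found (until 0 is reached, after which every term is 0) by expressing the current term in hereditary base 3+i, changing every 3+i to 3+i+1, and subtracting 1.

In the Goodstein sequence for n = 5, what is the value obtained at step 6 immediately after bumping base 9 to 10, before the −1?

step 0: 5 = 3 + 2; sub 4 for 3: 4 + 2; = 6; G_1 = 6−1 = 5
step 1: 5 = 4 + 1; sub 5 for 4: 5 + 1; = 6; G_2 = 6−1 = 5
step 2: 5 = 5; sub 6 for 5: 6; = 6; G_3 = 6−1 = 5
step 3: 5 = 5; sub 7 for 6: 5; = 5; G_4 = 5−1 = 4
step 4: 4 = 4; sub 8 for 7: 4; = 4; G_5 = 4−1 = 3
step 5: 3 = 3; sub 9 for 8: 3; = 3; G_6 = 3−1 = 2
step 6: 2 = 2; sub 10 for 9: 2; = 2; G_7 = 2−1 = 1

2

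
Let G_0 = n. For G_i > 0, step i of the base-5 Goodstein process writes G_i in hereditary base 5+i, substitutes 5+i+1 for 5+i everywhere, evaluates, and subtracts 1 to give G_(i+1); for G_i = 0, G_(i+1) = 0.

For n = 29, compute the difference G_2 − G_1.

12

base 5: 29 = 5^2 + 4; at 6: 6^2 + 4 = 40; next = 39
base 6: 39 = 6^2 + 3; at 7: 7^2 + 3 = 52; next = 51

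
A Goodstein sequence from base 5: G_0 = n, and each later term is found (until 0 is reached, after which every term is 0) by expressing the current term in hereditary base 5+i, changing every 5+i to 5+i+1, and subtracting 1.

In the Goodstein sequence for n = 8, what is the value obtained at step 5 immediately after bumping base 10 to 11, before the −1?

[0] 8 ≡ 5 + 3 (base 5). Lift 6: 9. −1: 8.
[1] 8 ≡ 6 + 2 (base 6). Lift 7: 9. −1: 8.
[2] 8 ≡ 7 + 1 (base 7). Lift 8: 9. −1: 8.
[3] 8 ≡ 8 (base 8). Lift 9: 9. −1: 8.
[4] 8 ≡ 8 (base 9). Lift 10: 8. −1: 7.
[5] 7 ≡ 7 (base 10). Lift 11: 7. −1: 6.

7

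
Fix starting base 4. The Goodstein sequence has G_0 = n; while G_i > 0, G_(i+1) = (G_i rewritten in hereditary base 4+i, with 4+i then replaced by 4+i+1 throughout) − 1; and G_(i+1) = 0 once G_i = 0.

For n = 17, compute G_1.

25

G_0 = 17. HB_4(17) = 4^2 + 1. Bump = 26. G_1 = 25.
G_1 = 25. HB_5(25) = 5^2. Bump = 36. G_2 = 35.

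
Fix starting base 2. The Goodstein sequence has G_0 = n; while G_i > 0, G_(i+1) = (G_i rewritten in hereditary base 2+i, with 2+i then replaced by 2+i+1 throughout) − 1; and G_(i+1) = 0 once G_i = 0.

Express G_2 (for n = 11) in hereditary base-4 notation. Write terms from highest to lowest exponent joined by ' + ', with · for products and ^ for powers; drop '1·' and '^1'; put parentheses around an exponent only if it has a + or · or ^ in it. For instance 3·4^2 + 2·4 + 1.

4^(4 + 1) + 3

[0] 11 ≡ 2^(2 + 1) + 2 + 1 (base 2). Lift 3: 85. −1: 84.
[1] 84 ≡ 3^(3 + 1) + 3 (base 3). Lift 4: 1028. −1: 1027.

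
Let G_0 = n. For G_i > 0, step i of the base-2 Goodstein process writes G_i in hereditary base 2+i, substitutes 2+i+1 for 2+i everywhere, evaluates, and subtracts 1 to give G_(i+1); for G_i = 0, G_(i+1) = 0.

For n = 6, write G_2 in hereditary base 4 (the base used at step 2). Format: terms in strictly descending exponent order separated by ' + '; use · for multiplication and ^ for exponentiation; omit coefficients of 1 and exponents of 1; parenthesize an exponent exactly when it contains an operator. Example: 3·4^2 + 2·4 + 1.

4^4 + 1

G_0=6  [base 2] 2^2 + 2  →[2↦3]→  3^3 + 3 = 30  −1 ⇒ G_1=29
G_1=29  [base 3] 3^3 + 2  →[3↦4]→  4^4 + 2 = 258  −1 ⇒ G_2=257
G_2=257  [base 4] 4^4 + 1  →[4↦5]→  5^5 + 1 = 3126  −1 ⇒ G_3=3125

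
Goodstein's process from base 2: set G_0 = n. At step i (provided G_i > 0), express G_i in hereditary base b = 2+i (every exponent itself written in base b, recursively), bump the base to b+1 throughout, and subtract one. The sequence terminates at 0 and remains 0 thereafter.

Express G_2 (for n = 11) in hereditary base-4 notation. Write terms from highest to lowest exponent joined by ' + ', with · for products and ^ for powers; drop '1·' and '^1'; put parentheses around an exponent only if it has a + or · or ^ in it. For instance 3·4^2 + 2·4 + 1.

4^(4 + 1) + 3

[0] 11 ≡ 2^(2 + 1) + 2 + 1 (base 2). Lift 3: 85. −1: 84.
[1] 84 ≡ 3^(3 + 1) + 3 (base 3). Lift 4: 1028. −1: 1027.
[2] 1027 ≡ 4^(4 + 1) + 3 (base 4). Lift 5: 15628. −1: 15627.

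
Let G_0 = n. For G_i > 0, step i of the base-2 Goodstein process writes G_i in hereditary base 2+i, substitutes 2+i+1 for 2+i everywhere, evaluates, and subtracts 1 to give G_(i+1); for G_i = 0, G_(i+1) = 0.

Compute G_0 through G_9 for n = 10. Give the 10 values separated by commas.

10, 83, 1025, 15625, 279935, 4215754, 84073323, 1937434592, 50000555551, 1426559238830

G_0=10  [base 2] 2^(2 + 1) + 2  →[2↦3]→  3^(3 + 1) + 3 = 84  −1 ⇒ G_1=83
G_1=83  [base 3] 3^(3 + 1) + 2  →[3↦4]→  4^(4 + 1) + 2 = 1026  −1 ⇒ G_2=1025
G_2=1025  [base 4] 4^(4 + 1) + 1  →[4↦5]→  5^(5 + 1) + 1 = 15626  −1 ⇒ G_3=15625
G_3=15625  [base 5] 5^(5 + 1)  →[5↦6]→  6^(6 + 1) = 279936  −1 ⇒ G_4=279935
G_4=279935  [base 6] 5·6^6 + 5·6^5 + 5·6^4 + 5·6^3 + 5·6^2 + 5·6 + 5  →[6↦7]→  5·7^7 + 5·7^5 + 5·7^4 + 5·7^3 + 5·7^2 + 5·7 + 5 = 4215755  −1 ⇒ G_5=4215754
G_5=4215754  [base 7] 5·7^7 + 5·7^5 + 5·7^4 + 5·7^3 + 5·7^2 + 5·7 + 4  →[7↦8]→  5·8^8 + 5·8^5 + 5·8^4 + 5·8^3 + 5·8^2 + 5·8 + 4 = 84073324  −1 ⇒ G_6=84073323
G_6=84073323  [base 8] 5·8^8 + 5·8^5 + 5·8^4 + 5·8^3 + 5·8^2 + 5·8 + 3  →[8↦9]→  5·9^9 + 5·9^5 + 5·9^4 + 5·9^3 + 5·9^2 + 5·9 + 3 = 1937434593  −1 ⇒ G_7=1937434592
G_7=1937434592  [base 9] 5·9^9 + 5·9^5 + 5·9^4 + 5·9^3 + 5·9^2 + 5·9 + 2  →[9↦10]→  5·10^10 + 5·10^5 + 5·10^4 + 5·10^3 + 5·10^2 + 5·10 + 2 = 50000555552  −1 ⇒ G_8=50000555551
G_8=50000555551  [base 10] 5·10^10 + 5·10^5 + 5·10^4 + 5·10^3 + 5·10^2 + 5·10 + 1  →[10↦11]→  5·11^11 + 5·11^5 + 5·11^4 + 5·11^3 + 5·11^2 + 5·11 + 1 = 1426559238831  −1 ⇒ G_9=1426559238830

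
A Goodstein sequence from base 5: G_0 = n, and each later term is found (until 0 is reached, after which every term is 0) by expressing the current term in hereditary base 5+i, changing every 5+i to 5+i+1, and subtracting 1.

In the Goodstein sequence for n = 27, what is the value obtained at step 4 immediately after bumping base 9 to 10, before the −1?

G_0=27  [base 5] 5^2 + 2  →[5↦6]→  6^2 + 2 = 38  −1 ⇒ G_1=37
G_1=37  [base 6] 6^2 + 1  →[6↦7]→  7^2 + 1 = 50  −1 ⇒ G_2=49
G_2=49  [base 7] 7^2  →[7↦8]→  8^2 = 64  −1 ⇒ G_3=63
G_3=63  [base 8] 7·8 + 7  →[8↦9]→  7·9 + 7 = 70  −1 ⇒ G_4=69
G_4=69  [base 9] 7·9 + 6  →[9↦10]→  7·10 + 6 = 76  −1 ⇒ G_5=75

76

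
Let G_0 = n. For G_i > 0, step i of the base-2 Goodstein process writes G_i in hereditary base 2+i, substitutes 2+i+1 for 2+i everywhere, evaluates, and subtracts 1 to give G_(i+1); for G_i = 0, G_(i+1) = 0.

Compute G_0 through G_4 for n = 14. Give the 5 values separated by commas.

step 0: 14 = 2^(2 + 1) + 2^2 + 2; sub 3 for 2: 3^(3 + 1) + 3^3 + 3; = 111; G_1 = 111−1 = 110
step 1: 110 = 3^(3 + 1) + 3^3 + 2; sub 4 for 3: 4^(4 + 1) + 4^4 + 2; = 1282; G_2 = 1282−1 = 1281
step 2: 1281 = 4^(4 + 1) + 4^4 + 1; sub 5 for 4: 5^(5 + 1) + 5^5 + 1; = 18751; G_3 = 18751−1 = 18750
step 3: 18750 = 5^(5 + 1) + 5^5; sub 6 for 5: 6^(6 + 1) + 6^6; = 326592; G_4 = 326592−1 = 326591

14, 110, 1281, 18750, 326591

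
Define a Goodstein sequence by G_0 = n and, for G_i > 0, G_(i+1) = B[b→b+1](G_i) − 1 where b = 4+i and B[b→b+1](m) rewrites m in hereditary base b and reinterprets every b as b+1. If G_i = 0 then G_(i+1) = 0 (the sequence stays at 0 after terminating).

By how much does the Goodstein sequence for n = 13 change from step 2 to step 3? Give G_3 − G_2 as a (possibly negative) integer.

1

G_0 = 13. HB_4(13) = 3·4 + 1. Bump = 16. G_1 = 15.
G_1 = 15. HB_5(15) = 3·5. Bump = 18. G_2 = 17.
G_2 = 17. HB_6(17) = 2·6 + 5. Bump = 19. G_3 = 18.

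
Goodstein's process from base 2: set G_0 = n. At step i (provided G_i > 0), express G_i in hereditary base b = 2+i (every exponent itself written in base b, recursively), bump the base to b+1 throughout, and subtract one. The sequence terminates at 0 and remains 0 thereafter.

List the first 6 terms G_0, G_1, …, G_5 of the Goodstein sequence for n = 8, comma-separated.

G_0=8  [base 2] 2^(2 + 1)  →[2↦3]→  3^(3 + 1) = 81  −1 ⇒ G_1=80
G_1=80  [base 3] 2·3^3 + 2·3^2 + 2·3 + 2  →[3↦4]→  2·4^4 + 2·4^2 + 2·4 + 2 = 554  −1 ⇒ G_2=553
G_2=553  [base 4] 2·4^4 + 2·4^2 + 2·4 + 1  →[4↦5]→  2·5^5 + 2·5^2 + 2·5 + 1 = 6311  −1 ⇒ G_3=6310
G_3=6310  [base 5] 2·5^5 + 2·5^2 + 2·5  →[5↦6]→  2·6^6 + 2·6^2 + 2·6 = 93396  −1 ⇒ G_4=93395
G_4=93395  [base 6] 2·6^6 + 2·6^2 + 6 + 5  →[6↦7]→  2·7^7 + 2·7^2 + 7 + 5 = 1647196  −1 ⇒ G_5=1647195

8, 80, 553, 6310, 93395, 1647195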